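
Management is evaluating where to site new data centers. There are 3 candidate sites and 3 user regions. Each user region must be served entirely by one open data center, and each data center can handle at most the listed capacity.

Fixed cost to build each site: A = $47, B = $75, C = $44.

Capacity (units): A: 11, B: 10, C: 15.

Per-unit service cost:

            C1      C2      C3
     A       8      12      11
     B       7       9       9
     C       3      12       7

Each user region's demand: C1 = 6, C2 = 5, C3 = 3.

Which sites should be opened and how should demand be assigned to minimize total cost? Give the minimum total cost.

Minimum total cost: 143

Open {C}: C1→C 3·6=18, C2→C 12·5=60, C3→C 7·3=21.
Loads: C carries 14/15. Service 99; fixed 44; total 143.
Next best feasible plan costs 190.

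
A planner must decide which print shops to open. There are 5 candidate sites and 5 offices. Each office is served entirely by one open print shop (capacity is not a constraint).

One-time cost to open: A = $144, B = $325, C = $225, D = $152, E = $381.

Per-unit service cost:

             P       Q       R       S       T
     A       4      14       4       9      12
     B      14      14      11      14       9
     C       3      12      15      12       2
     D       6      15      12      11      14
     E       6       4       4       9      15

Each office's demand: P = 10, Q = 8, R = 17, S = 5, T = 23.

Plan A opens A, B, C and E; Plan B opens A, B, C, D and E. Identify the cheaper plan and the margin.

Plan A: {A, B, C, E}: P→C 3·10=30, Q→E 4·8=32, R→A 4·17=68, S→A 9·5=45, T→C 2·23=46. Service 221; fixed 1075; total 1296.
Plan B: {A, B, C, D, E}: P→C 3·10=30, Q→E 4·8=32, R→A 4·17=68, S→A 9·5=45, T→C 2·23=46. Service 221; fixed 1227; total 1448.
Difference: |1296 − 1448| = 152.

Plan A is cheaper by 152.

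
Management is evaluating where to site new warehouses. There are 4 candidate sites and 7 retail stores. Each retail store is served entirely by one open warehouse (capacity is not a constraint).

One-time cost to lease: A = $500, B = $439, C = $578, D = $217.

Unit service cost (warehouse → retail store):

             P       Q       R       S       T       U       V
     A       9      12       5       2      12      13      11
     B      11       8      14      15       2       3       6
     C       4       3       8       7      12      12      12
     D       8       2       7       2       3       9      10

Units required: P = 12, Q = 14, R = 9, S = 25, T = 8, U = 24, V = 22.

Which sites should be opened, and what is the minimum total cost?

For any fixed open set, each retail store goes to its cheapest open site; total = fixed + service.
{D}: P→D 8·12=96, Q→D 2·14=28, R→D 7·9=63, S→D 2·25=50, T→D 3·8=24, U→D 9·24=216, V→D 10·22=220. Service 697; fixed 217; total 914.
{B, D}: service 457 + fixed 656 = 1113
{A, D}: service 679 + fixed 717 = 1396
{A, B, C, D}: service 391 + fixed 1734 = 2125
No other subset beats 914.

Open D only; minimum total cost 914.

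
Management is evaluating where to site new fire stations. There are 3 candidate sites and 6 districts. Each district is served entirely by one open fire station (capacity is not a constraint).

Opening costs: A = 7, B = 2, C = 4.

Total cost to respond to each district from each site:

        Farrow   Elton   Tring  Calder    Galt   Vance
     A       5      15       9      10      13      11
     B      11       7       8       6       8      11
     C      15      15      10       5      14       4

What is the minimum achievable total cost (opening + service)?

Minimum total cost: 49

For any fixed open set, each district goes to its cheapest open site; total = fixed + service.
{B, C}: Farrow→B 11, Elton→B 7, Tring→B 8, Calder→C 5, Galt→B 8, Vance→C 4. Service 43; fixed 6; total 49.
{A, B, C}: service 37 + fixed 13 = 50
{B}: Farrow→B 11, Elton→B 7, Tring→B 8, Calder→B 6, Galt→B 8, Vance→B 11. Service 51; fixed 2; total 53.
(All 7 nonempty subsets were checked; B and C is lowest.)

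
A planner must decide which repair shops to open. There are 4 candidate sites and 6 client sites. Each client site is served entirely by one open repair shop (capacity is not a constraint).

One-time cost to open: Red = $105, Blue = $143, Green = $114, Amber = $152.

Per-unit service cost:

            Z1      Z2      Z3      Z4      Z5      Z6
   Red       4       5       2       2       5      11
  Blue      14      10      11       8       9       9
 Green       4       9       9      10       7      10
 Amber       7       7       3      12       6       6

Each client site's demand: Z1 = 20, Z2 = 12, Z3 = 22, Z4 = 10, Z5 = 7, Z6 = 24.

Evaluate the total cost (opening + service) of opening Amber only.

Total cost: 748

Each client site is assigned to its cheapest site among the open ones.
{Amber}: Z1→Amber 7·20=140, Z2→Amber 7·12=84, Z3→Amber 3·22=66, Z4→Amber 12·10=120, Z5→Amber 6·7=42, Z6→Amber 6·24=144. Service 596; fixed 152; total 748.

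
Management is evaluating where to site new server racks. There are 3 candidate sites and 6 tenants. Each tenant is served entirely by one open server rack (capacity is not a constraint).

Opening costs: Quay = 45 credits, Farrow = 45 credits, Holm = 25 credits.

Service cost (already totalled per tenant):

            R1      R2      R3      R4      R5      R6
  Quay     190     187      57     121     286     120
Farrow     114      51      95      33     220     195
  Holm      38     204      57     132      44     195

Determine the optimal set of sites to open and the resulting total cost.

For any fixed open set, each tenant goes to its cheapest open site; total = fixed + service.
{Quay, Farrow, Holm}: R1→Holm 38, R2→Farrow 51, R3→Quay 57, R4→Farrow 33, R5→Holm 44, R6→Quay 120. Service 343; fixed 115; total 458.
{Farrow, Holm}: service 418 + fixed 70 = 488
{Quay, Holm}: service 567 + fixed 70 = 637
{Holm}: service 670 + fixed 25 = 695
No other subset beats 458.

Open Quay, Farrow and Holm; minimum total cost 458.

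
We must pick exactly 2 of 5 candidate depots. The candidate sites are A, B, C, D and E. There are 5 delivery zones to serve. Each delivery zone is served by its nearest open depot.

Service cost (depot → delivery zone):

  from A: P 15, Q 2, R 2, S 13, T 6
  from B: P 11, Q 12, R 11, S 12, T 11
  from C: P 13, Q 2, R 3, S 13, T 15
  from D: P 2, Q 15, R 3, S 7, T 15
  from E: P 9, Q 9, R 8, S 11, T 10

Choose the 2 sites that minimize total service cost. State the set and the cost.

Choose A and D; total service cost 19.

With exactly 2 open, each delivery zone uses its cheapest among the chosen.
{A, D}: P→D 2, Q→A 2, R→A 2, S→D 7, T→A 6. Service cost 19.
{C, D}: service cost 29
{A, E}: service cost 30
Among all 10 size-2 choices, {A, D} is lowest.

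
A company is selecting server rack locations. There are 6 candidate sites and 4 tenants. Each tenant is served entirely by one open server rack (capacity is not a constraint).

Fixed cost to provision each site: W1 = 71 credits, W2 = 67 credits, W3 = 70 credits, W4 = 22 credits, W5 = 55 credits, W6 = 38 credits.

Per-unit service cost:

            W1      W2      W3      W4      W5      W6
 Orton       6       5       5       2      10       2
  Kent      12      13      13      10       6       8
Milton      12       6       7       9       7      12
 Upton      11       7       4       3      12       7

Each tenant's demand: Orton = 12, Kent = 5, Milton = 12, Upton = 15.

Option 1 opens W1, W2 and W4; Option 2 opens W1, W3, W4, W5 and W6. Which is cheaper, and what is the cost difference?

Option 1: {W1, W2, W4}: Orton→W4 2·12=24, Kent→W4 10·5=50, Milton→W2 6·12=72, Upton→W4 3·15=45. Service 191; fixed 160; total 351.
Option 2: {W1, W3, W4, W5, W6}: Orton→W4 2·12=24, Kent→W5 6·5=30, Milton→W3 7·12=84, Upton→W4 3·15=45. Service 183; fixed 256; total 439.
Difference: |351 − 439| = 88.

Option 1 is cheaper by 88.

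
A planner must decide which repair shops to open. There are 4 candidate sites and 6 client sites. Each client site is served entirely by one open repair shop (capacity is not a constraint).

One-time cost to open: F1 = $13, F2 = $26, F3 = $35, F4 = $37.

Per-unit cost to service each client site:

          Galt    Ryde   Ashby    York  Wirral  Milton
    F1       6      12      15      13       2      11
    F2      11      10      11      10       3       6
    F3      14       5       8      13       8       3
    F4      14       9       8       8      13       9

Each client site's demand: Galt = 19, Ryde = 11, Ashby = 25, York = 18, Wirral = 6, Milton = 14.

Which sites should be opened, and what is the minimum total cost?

Open F1, F3 and F4; minimum total cost 652.

For any fixed open set, each client site goes to its cheapest open site; total = fixed + service.
{F1, F3, F4}: Galt→F1 6·19=114, Ryde→F3 5·11=55, Ashby→F3 8·25=200, York→F4 8·18=144, Wirral→F1 2·6=12, Milton→F3 3·14=42. Service 567; fixed 85; total 652.
{F1, F2, F3}: Galt→F1 6·19=114, Ryde→F3 5·11=55, Ashby→F3 8·25=200, York→F2 10·18=180, Wirral→F1 2·6=12, Milton→F3 3·14=42. Service 603; fixed 74; total 677.
{F1, F2, F3, F4}: Galt→F1 6·19=114, Ryde→F3 5·11=55, Ashby→F3 8·25=200, York→F4 8·18=144, Wirral→F1 2·6=12, Milton→F3 3·14=42. Service 567; fixed 111; total 678.
{F1}: Galt→F1 6·19=114, Ryde→F1 12·11=132, Ashby→F1 15·25=375, York→F1 13·18=234, Wirral→F1 2·6=12, Milton→F1 11·14=154. Service 1021; fixed 13; total 1034.
(All 15 nonempty subsets were checked; F1, F3 and F4 is lowest.)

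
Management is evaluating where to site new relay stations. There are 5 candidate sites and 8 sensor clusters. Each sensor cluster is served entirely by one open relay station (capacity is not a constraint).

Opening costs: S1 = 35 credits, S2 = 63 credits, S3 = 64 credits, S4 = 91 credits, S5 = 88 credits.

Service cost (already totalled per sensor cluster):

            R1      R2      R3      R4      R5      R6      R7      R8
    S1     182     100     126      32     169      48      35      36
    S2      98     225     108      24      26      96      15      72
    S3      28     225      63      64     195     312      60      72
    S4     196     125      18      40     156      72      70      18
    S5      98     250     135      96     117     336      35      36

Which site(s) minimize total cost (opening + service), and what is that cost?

For any fixed open set, each sensor cluster goes to its cheapest open site; total = fixed + service.
{S1, S2, S3}: R1→S3 28, R2→S1 100, R3→S3 63, R4→S2 24, R5→S2 26, R6→S1 48, R7→S2 15, R8→S1 36. Service 340; fixed 162; total 502.
{S1, S2, S3, S4}: R1→S3 28, R2→S1 100, R3→S4 18, R4→S2 24, R5→S2 26, R6→S1 48, R7→S2 15, R8→S4 18. Service 277; fixed 253; total 530.
{S1, S2, S4}: R1→S2 98, R2→S1 100, R3→S4 18, R4→S2 24, R5→S2 26, R6→S1 48, R7→S2 15, R8→S4 18. Service 347; fixed 189; total 536.
{S1, S2, S3, S4, S5}: service 277 + fixed 341 = 618
No other subset beats 502.

Open S1, S2 and S3; minimum total cost 502.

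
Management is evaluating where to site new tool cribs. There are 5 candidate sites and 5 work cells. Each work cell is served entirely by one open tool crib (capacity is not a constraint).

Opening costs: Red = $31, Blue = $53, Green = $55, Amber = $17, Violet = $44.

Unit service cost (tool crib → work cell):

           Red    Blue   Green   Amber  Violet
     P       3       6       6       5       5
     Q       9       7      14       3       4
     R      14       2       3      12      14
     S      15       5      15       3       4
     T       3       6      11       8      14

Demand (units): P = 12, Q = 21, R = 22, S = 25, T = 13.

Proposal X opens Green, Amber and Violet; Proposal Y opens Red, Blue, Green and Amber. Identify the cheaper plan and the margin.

Proposal Y is cheaper by 71.

Proposal X: {Green, Amber, Violet}: P→Amber 5·12=60, Q→Amber 3·21=63, R→Green 3·22=66, S→Amber 3·25=75, T→Amber 8·13=104. Service 368; fixed 116; total 484.
Proposal Y: {Red, Blue, Green, Amber}: P→Red 3·12=36, Q→Amber 3·21=63, R→Blue 2·22=44, S→Amber 3·25=75, T→Red 3·13=39. Service 257; fixed 156; total 413.
Difference: |484 − 413| = 71.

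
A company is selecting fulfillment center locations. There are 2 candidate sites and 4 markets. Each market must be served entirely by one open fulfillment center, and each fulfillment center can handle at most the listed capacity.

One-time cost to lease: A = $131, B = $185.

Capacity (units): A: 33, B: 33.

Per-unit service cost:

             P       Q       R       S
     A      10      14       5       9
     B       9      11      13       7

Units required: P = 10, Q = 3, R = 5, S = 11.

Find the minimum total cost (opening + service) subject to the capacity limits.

Minimum total cost: 397

Open {A}: P→A 10·10=100, Q→A 14·3=42, R→A 5·5=25, S→A 9·11=99.
Loads: A carries 29/33. Service 266; fixed 131; total 397.
Next best feasible plan costs 450.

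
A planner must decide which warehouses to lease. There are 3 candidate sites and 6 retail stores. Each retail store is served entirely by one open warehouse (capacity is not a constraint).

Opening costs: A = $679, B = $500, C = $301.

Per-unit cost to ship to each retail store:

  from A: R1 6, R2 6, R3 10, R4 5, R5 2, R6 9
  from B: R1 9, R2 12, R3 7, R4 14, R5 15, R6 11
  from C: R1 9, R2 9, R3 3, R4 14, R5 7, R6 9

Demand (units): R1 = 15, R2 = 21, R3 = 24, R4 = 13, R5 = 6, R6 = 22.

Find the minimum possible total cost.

Minimum total cost: 1119

For any fixed open set, each retail store goes to its cheapest open site; total = fixed + service.
{C}: R1→C 9·15=135, R2→C 9·21=189, R3→C 3·24=72, R4→C 14·13=182, R5→C 7·6=42, R6→C 9·22=198. Service 818; fixed 301; total 1119.
{A}: R1→A 6·15=90, R2→A 6·21=126, R3→A 10·24=240, R4→A 5·13=65, R5→A 2·6=12, R6→A 9·22=198. Service 731; fixed 679; total 1410.
{A, C}: service 563 + fixed 980 = 1543
{A, B, C}: R1→A 6·15=90, R2→A 6·21=126, R3→C 3·24=72, R4→A 5·13=65, R5→A 2·6=12, R6→A 9·22=198. Service 563; fixed 1480; total 2043.
No other subset beats 1119.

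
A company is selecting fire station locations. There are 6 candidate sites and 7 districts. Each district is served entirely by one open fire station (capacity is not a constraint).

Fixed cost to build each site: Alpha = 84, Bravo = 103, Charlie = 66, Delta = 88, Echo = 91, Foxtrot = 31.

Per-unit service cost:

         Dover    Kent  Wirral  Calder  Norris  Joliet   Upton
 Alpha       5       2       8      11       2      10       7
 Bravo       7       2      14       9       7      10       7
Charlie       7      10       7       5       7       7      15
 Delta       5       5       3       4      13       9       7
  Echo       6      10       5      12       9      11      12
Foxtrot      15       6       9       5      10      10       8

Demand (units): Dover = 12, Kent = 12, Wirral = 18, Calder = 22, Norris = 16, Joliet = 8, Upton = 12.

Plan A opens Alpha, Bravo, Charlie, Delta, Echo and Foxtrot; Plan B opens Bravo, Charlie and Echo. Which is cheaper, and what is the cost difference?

Plan B is cheaper by 53.

Plan A: {Alpha, Bravo, Charlie, Delta, Echo, Foxtrot}: Dover→Alpha 5·12=60, Kent→Alpha 2·12=24, Wirral→Delta 3·18=54, Calder→Delta 4·22=88, Norris→Alpha 2·16=32, Joliet→Charlie 7·8=56, Upton→Alpha 7·12=84. Service 398; fixed 463; total 861.
Plan B: {Bravo, Charlie, Echo}: Dover→Echo 6·12=72, Kent→Bravo 2·12=24, Wirral→Echo 5·18=90, Calder→Charlie 5·22=110, Norris→Bravo 7·16=112, Joliet→Charlie 7·8=56, Upton→Bravo 7·12=84. Service 548; fixed 260; total 808.
Difference: |861 − 808| = 53.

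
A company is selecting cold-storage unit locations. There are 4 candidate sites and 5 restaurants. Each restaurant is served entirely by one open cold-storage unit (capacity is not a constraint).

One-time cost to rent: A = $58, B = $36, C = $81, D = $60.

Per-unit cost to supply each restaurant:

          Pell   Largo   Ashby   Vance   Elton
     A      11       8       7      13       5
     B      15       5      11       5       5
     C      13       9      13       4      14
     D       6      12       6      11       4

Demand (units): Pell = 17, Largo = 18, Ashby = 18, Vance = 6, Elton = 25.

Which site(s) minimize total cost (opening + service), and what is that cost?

For any fixed open set, each restaurant goes to its cheapest open site; total = fixed + service.
{B, D}: Pell→D 6·17=102, Largo→B 5·18=90, Ashby→D 6·18=108, Vance→B 5·6=30, Elton→D 4·25=100. Service 430; fixed 96; total 526.
{A, B, D}: Pell→D 6·17=102, Largo→B 5·18=90, Ashby→D 6·18=108, Vance→B 5·6=30, Elton→D 4·25=100. Service 430; fixed 154; total 584.
{B, C, D}: service 424 + fixed 177 = 601
{A, B, C, D}: service 424 + fixed 235 = 659
(All 15 nonempty subsets were checked; B and D is lowest.)

Open B and D; minimum total cost 526.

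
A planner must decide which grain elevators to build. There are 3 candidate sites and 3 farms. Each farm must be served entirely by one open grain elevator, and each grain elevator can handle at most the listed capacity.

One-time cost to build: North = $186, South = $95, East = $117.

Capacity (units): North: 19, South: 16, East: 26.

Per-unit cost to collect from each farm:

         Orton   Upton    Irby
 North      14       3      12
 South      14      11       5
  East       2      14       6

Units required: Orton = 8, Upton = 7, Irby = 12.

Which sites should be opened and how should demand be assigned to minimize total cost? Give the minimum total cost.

Open {South, East}: Orton→East 2·8=16, Upton→South 11·7=77, Irby→East 6·12=72.
Loads: South carries 7/16, East carries 20/26. Service 165; fixed 212; total 377.
Next best feasible plan costs 386.

Minimum total cost: 377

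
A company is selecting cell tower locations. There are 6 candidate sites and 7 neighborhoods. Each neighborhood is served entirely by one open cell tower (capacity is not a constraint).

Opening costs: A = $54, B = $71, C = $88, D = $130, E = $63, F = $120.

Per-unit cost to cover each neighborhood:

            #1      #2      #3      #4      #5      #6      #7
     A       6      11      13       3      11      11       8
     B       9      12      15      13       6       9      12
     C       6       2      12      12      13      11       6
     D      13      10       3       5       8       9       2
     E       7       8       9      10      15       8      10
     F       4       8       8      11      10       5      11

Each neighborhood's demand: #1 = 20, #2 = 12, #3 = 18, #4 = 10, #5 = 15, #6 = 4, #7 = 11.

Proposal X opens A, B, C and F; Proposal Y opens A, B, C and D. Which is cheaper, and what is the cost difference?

Proposal Y is cheaper by 68.

Proposal X: {A, B, C, F}: #1→F 4·20=80, #2→C 2·12=24, #3→F 8·18=144, #4→A 3·10=30, #5→B 6·15=90, #6→F 5·4=20, #7→C 6·11=66. Service 454; fixed 333; total 787.
Proposal Y: {A, B, C, D}: #1→A 6·20=120, #2→C 2·12=24, #3→D 3·18=54, #4→A 3·10=30, #5→B 6·15=90, #6→B 9·4=36, #7→D 2·11=22. Service 376; fixed 343; total 719.
Difference: |787 − 719| = 68.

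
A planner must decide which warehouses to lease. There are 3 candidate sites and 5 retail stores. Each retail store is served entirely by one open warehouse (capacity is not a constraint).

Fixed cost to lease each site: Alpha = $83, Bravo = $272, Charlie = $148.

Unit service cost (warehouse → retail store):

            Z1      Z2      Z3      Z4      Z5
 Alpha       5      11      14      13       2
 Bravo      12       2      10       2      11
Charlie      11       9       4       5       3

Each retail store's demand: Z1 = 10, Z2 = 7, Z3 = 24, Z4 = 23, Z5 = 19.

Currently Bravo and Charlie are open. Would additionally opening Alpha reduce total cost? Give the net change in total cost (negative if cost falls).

Current service cost with {Bravo, Charlie}: 323.
Adding Alpha: each retail store re-picks its cheapest; new service cost 244, saving 79.
Extra fixed cost: 83. Net change = 83 − 79 = 4.
(Totals: 743 → 747.)

No — net change +4 (cost rises by 4).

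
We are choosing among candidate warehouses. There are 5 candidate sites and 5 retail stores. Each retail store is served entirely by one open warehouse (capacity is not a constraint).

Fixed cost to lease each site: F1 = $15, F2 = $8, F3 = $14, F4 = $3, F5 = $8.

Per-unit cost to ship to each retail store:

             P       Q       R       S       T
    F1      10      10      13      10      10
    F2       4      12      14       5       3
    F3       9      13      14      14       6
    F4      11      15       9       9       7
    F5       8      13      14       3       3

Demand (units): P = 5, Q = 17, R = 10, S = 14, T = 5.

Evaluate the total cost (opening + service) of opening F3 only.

Each retail store is assigned to its cheapest site among the open ones.
{F3}: P→F3 9·5=45, Q→F3 13·17=221, R→F3 14·10=140, S→F3 14·14=196, T→F3 6·5=30. Service 632; fixed 14; total 646.

Total cost: 646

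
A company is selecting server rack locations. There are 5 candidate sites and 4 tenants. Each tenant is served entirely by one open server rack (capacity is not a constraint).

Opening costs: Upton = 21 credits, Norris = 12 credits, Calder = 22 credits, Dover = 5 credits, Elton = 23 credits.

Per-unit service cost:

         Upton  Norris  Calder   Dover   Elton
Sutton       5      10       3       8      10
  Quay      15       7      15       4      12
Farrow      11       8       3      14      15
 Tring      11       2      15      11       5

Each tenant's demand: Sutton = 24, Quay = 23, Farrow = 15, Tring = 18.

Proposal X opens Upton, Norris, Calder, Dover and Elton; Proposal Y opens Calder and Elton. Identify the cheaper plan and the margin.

Proposal X: {Upton, Norris, Calder, Dover, Elton}: Sutton→Calder 3·24=72, Quay→Dover 4·23=92, Farrow→Calder 3·15=45, Tring→Norris 2·18=36. Service 245; fixed 83; total 328.
Proposal Y: {Calder, Elton}: Sutton→Calder 3·24=72, Quay→Elton 12·23=276, Farrow→Calder 3·15=45, Tring→Elton 5·18=90. Service 483; fixed 45; total 528.
Difference: |328 − 528| = 200.

Proposal X is cheaper by 200.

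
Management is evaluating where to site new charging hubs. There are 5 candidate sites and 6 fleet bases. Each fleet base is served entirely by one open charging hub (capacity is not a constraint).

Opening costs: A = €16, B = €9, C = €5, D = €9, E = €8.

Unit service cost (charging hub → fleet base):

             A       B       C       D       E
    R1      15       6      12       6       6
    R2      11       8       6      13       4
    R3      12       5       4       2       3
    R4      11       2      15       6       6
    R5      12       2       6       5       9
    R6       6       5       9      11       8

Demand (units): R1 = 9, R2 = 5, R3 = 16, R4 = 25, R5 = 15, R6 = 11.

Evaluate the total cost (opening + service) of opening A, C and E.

Total cost: 457

Each fleet base is assigned to its cheapest site among the open ones.
{A, C, E}: R1→E 6·9=54, R2→E 4·5=20, R3→E 3·16=48, R4→E 6·25=150, R5→C 6·15=90, R6→A 6·11=66. Service 428; fixed 29; total 457.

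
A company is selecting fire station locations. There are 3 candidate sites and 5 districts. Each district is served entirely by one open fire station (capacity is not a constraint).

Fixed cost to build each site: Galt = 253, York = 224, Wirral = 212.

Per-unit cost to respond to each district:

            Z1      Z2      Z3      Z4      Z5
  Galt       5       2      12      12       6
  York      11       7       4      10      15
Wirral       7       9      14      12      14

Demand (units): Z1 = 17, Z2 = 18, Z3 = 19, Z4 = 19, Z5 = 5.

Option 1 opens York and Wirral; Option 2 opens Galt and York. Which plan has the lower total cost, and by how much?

Option 1: {York, Wirral}: Z1→Wirral 7·17=119, Z2→York 7·18=126, Z3→York 4·19=76, Z4→York 10·19=190, Z5→Wirral 14·5=70. Service 581; fixed 436; total 1017.
Option 2: {Galt, York}: Z1→Galt 5·17=85, Z2→Galt 2·18=36, Z3→York 4·19=76, Z4→York 10·19=190, Z5→Galt 6·5=30. Service 417; fixed 477; total 894.
Difference: |1017 − 894| = 123.

Option 2 is cheaper by 123.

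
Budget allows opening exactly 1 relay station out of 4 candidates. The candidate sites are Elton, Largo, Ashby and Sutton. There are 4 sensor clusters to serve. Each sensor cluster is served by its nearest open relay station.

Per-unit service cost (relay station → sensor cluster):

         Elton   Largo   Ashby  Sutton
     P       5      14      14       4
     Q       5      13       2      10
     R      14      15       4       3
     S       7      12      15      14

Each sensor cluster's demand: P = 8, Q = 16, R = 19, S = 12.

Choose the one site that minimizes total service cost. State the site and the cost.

Choose Ashby only; total service cost 400.

With exactly 1 open, each sensor cluster uses its cheapest among the chosen.
{Ashby}: P→Ashby 14·8=112, Q→Ashby 2·16=32, R→Ashby 4·19=76, S→Ashby 15·12=180. Service cost 400.
{Sutton}: service cost 417
{Elton}: service cost 470
Among all 4 size-1 choices, {Ashby} is lowest.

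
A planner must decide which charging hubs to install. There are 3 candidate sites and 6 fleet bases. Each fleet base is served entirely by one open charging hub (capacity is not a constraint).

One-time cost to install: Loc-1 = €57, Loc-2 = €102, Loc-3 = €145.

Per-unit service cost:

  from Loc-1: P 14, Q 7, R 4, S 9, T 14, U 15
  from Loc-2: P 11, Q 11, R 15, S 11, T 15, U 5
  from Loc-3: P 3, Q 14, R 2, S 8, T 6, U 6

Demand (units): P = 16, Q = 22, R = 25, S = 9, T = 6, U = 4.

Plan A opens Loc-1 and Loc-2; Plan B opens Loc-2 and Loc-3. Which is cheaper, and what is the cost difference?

Plan B is cheaper by 59.

Plan A: {Loc-1, Loc-2}: P→Loc-2 11·16=176, Q→Loc-1 7·22=154, R→Loc-1 4·25=100, S→Loc-1 9·9=81, T→Loc-1 14·6=84, U→Loc-2 5·4=20. Service 615; fixed 159; total 774.
Plan B: {Loc-2, Loc-3}: P→Loc-3 3·16=48, Q→Loc-2 11·22=242, R→Loc-3 2·25=50, S→Loc-3 8·9=72, T→Loc-3 6·6=36, U→Loc-2 5·4=20. Service 468; fixed 247; total 715.
Difference: |774 − 715| = 59.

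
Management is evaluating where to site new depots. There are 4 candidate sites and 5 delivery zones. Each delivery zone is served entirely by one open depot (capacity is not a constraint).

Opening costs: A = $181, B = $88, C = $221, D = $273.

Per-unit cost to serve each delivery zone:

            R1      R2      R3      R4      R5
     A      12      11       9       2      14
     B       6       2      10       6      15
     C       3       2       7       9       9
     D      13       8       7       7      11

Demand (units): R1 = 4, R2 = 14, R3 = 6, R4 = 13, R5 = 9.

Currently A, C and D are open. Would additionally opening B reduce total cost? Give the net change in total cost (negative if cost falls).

No — net change +88 (cost rises by 88).

Current service cost with {A, C, D}: 189.
Adding B: each delivery zone re-picks its cheapest; new service cost 189, saving 0.
Extra fixed cost: 88. Net change = 88 − 0 = 88.
(Totals: 864 → 952.)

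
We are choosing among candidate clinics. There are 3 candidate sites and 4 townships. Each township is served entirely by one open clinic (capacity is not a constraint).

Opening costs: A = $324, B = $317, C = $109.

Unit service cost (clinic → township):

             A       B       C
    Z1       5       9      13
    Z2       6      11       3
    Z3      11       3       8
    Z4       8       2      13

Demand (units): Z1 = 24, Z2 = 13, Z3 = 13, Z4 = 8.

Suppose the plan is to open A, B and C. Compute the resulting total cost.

Total cost: 964

Each township is assigned to its cheapest site among the open ones.
{A, B, C}: Z1→A 5·24=120, Z2→C 3·13=39, Z3→B 3·13=39, Z4→B 2·8=16. Service 214; fixed 750; total 964.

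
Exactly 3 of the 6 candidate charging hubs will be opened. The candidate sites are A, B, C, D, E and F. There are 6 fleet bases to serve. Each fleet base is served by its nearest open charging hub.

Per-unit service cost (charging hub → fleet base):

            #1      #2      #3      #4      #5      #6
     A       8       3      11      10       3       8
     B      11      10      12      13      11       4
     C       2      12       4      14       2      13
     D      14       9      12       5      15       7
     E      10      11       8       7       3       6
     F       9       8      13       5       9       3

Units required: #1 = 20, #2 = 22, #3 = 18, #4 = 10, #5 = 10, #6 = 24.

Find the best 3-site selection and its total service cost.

Choose A, C and F; total service cost 320.

With exactly 3 open, each fleet base uses its cheapest among the chosen.
{A, C, F}: #1→C 2·20=40, #2→A 3·22=66, #3→C 4·18=72, #4→F 5·10=50, #5→C 2·10=20, #6→F 3·24=72. Service cost 320.
{A, B, C}: service cost 394
{A, C, E}: service cost 412
Among all 20 size-3 choices, {A, C, F} is lowest.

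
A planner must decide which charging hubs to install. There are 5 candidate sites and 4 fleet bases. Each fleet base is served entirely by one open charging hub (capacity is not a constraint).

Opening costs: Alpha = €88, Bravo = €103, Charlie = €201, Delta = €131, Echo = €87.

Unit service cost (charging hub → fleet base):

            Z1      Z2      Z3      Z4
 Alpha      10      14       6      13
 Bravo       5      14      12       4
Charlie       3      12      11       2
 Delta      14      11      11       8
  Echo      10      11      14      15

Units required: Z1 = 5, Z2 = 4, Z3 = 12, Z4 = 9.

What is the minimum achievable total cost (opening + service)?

For any fixed open set, each fleet base goes to its cheapest open site; total = fixed + service.
{Bravo}: Z1→Bravo 5·5=25, Z2→Bravo 14·4=56, Z3→Bravo 12·12=144, Z4→Bravo 4·9=36. Service 261; fixed 103; total 364.
{Alpha, Bravo}: service 189 + fixed 191 = 380
{Alpha}: Z1→Alpha 10·5=50, Z2→Alpha 14·4=56, Z3→Alpha 6·12=72, Z4→Alpha 13·9=117. Service 295; fixed 88; total 383.
{Alpha, Bravo, Charlie, Delta, Echo}: service 149 + fixed 610 = 759
No other subset beats 364.

Minimum total cost: 364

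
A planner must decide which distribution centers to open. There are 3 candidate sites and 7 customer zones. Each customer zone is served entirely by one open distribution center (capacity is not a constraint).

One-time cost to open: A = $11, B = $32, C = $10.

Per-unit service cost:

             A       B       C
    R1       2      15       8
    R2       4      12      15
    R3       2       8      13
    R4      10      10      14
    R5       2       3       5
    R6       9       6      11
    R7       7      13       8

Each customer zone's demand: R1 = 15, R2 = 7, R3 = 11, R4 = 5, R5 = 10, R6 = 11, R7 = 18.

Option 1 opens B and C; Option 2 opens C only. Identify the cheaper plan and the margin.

Option 1 is cheaper by 139.

Option 1: {B, C}: R1→C 8·15=120, R2→B 12·7=84, R3→B 8·11=88, R4→B 10·5=50, R5→B 3·10=30, R6→B 6·11=66, R7→C 8·18=144. Service 582; fixed 42; total 624.
Option 2: {C}: R1→C 8·15=120, R2→C 15·7=105, R3→C 13·11=143, R4→C 14·5=70, R5→C 5·10=50, R6→C 11·11=121, R7→C 8·18=144. Service 753; fixed 10; total 763.
Difference: |624 − 763| = 139.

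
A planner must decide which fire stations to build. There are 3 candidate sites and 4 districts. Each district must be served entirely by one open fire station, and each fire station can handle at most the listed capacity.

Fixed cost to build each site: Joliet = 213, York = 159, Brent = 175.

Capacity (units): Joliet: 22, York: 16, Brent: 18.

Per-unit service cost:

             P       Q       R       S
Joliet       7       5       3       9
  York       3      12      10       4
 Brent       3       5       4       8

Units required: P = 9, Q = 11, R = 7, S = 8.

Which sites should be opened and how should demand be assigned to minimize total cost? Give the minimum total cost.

Minimum total cost: 555

Open {Joliet, Brent}: P→Brent 3·9=27, Q→Joliet 5·11=55, R→Joliet 3·7=21, S→Brent 8·8=64.
Loads: Joliet carries 18/22, Brent carries 17/18. Service 167; fixed 388; total 555.
Next best feasible plan costs 570.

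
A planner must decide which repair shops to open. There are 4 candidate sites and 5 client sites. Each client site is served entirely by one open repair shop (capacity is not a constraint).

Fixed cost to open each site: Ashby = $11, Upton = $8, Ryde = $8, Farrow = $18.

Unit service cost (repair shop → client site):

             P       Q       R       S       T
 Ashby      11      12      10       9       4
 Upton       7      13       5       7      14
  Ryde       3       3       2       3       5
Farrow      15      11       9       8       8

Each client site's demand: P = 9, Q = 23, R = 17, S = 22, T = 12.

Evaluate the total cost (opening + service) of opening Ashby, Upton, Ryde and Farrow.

Each client site is assigned to its cheapest site among the open ones.
{Ashby, Upton, Ryde, Farrow}: P→Ryde 3·9=27, Q→Ryde 3·23=69, R→Ryde 2·17=34, S→Ryde 3·22=66, T→Ashby 4·12=48. Service 244; fixed 45; total 289.

Total cost: 289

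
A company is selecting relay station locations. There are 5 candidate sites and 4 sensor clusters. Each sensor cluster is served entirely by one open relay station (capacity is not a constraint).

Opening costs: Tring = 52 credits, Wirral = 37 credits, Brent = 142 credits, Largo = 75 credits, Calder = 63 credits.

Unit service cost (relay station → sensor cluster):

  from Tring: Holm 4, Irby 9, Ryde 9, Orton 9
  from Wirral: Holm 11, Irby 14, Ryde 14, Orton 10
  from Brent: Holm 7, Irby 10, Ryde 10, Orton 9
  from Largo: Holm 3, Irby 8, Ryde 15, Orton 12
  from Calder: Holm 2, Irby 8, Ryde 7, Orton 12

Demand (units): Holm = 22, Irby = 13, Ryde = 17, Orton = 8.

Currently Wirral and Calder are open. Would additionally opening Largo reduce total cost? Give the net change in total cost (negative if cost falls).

No — net change +75 (cost rises by 75).

Current service cost with {Wirral, Calder}: 347.
Adding Largo: each sensor cluster re-picks its cheapest; new service cost 347, saving 0.
Extra fixed cost: 75. Net change = 75 − 0 = 75.
(Totals: 447 → 522.)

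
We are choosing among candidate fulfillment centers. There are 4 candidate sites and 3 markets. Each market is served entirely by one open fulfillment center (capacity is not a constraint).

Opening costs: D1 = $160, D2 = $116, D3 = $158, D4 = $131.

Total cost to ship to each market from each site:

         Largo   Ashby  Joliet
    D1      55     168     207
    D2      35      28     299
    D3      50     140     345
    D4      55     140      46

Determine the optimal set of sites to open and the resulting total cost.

Open D2 and D4; minimum total cost 356.

For any fixed open set, each market goes to its cheapest open site; total = fixed + service.
{D2, D4}: Largo→D2 35, Ashby→D2 28, Joliet→D4 46. Service 109; fixed 247; total 356.
{D4}: service 241 + fixed 131 = 372
{D2}: service 362 + fixed 116 = 478
{D1, D2, D3, D4}: service 109 + fixed 565 = 674
No other subset beats 356.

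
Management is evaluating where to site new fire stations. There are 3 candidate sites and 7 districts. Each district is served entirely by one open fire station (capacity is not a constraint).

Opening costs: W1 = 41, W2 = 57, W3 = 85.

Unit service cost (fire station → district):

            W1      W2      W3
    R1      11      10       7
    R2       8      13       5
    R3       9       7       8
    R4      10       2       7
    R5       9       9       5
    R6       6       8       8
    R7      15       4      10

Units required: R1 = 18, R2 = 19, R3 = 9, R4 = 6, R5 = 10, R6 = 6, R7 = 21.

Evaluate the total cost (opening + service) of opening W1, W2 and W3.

Each district is assigned to its cheapest site among the open ones.
{W1, W2, W3}: R1→W3 7·18=126, R2→W3 5·19=95, R3→W2 7·9=63, R4→W2 2·6=12, R5→W3 5·10=50, R6→W1 6·6=36, R7→W2 4·21=84. Service 466; fixed 183; total 649.

Total cost: 649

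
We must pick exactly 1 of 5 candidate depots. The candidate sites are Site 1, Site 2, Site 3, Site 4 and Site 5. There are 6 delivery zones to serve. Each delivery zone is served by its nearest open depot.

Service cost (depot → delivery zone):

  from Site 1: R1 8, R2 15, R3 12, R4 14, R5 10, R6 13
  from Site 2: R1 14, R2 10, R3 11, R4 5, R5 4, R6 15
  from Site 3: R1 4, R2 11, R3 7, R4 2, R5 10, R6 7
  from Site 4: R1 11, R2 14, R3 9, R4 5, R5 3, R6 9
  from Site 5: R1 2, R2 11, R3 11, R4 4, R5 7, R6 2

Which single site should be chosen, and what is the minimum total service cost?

With exactly 1 open, each delivery zone uses its cheapest among the chosen.
{Site 5}: R1→Site 5 2, R2→Site 5 11, R3→Site 5 11, R4→Site 5 4, R5→Site 5 7, R6→Site 5 2. Service cost 37.
{Site 3}: service cost 41
{Site 4}: service cost 51
Among all 5 size-1 choices, {Site 5} is lowest.

Choose Site 5 only; total service cost 37.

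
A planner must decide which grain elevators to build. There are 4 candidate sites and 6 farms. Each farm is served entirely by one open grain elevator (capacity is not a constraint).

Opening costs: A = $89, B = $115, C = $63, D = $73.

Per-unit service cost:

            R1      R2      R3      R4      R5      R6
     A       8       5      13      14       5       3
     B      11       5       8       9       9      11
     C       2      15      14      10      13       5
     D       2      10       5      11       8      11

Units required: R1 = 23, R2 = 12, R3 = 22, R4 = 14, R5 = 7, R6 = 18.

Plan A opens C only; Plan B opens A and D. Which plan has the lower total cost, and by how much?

Plan B is cheaper by 297.

Plan A: {C}: R1→C 2·23=46, R2→C 15·12=180, R3→C 14·22=308, R4→C 10·14=140, R5→C 13·7=91, R6→C 5·18=90. Service 855; fixed 63; total 918.
Plan B: {A, D}: R1→D 2·23=46, R2→A 5·12=60, R3→D 5·22=110, R4→D 11·14=154, R5→A 5·7=35, R6→A 3·18=54. Service 459; fixed 162; total 621.
Difference: |918 − 621| = 297.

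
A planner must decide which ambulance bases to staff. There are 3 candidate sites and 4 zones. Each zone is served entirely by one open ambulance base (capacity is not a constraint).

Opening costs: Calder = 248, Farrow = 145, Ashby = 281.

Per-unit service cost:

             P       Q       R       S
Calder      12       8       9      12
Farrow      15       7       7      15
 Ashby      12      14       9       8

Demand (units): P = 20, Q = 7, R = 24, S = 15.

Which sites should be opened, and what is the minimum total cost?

For any fixed open set, each zone goes to its cheapest open site; total = fixed + service.
{Farrow}: P→Farrow 15·20=300, Q→Farrow 7·7=49, R→Farrow 7·24=168, S→Farrow 15·15=225. Service 742; fixed 145; total 887.
{Calder}: P→Calder 12·20=240, Q→Calder 8·7=56, R→Calder 9·24=216, S→Calder 12·15=180. Service 692; fixed 248; total 940.
{Ashby}: service 674 + fixed 281 = 955
{Calder, Farrow, Ashby}: service 577 + fixed 674 = 1251
No other subset beats 887.

Open Farrow only; minimum total cost 887.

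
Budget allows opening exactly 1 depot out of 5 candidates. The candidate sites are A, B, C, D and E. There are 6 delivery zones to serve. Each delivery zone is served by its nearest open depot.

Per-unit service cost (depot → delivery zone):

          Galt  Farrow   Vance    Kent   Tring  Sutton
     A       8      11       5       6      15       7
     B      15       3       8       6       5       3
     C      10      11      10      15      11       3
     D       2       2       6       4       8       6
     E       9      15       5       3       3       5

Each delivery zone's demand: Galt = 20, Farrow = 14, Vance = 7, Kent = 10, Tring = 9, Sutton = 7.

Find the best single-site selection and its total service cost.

Choose D only; total service cost 264.

With exactly 1 open, each delivery zone uses its cheapest among the chosen.
{D}: Galt→D 2·20=40, Farrow→D 2·14=28, Vance→D 6·7=42, Kent→D 4·10=40, Tring→D 8·9=72, Sutton→D 6·7=42. Service cost 264.
{E}: service cost 517
{B}: service cost 524
Among all 5 size-1 choices, {D} is lowest.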